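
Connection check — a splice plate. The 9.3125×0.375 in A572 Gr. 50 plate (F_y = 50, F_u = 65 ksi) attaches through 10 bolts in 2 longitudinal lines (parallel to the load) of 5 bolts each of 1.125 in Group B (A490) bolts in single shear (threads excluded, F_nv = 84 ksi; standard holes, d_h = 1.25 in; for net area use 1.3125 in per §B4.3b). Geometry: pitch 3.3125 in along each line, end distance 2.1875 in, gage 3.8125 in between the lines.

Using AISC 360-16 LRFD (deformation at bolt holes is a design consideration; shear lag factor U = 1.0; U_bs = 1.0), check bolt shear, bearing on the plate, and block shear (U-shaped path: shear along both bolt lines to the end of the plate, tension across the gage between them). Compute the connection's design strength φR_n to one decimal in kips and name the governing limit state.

254.8 kips (block shear governs)

Bolt shear: A_b = π(1.125)²/4 = 0.99402 in². φR_n = 0.75 × 84 × 0.99402 × 10 × 1 = 626.2 kips.
Bearing (0.375 in plate, F_u = 65 ksi): end bolts L_c = 2.1875 − 1.25/2 = 1.5625, R_n = min(1.2×1.5625×0.375×65, 2.4×1.125×0.375×65) = 45.703 kips/bolt; interior L_c = 3.3125 − 1.25 = 2.0625, R_n = 60.328 kips/bolt. φR_n = 0.75 × (2×45.703 + 8×60.328) = 430.5 kips.
Block shear: shear path 2×[2.1875+4×3.3125] = 2×15.4375 in, A_gv = 11.578, A_nv = 2×(15.4375 − 4.5×1.3125)×0.375 = 7.1484 in²; tension across gage: (3.8125 − 1×1.3125)×0.375 = 0.9375 in². R_n = min(0.6×65×7.1484, 0.6×50×11.578) + 1.0×65×0.9375 = min(278.79, 347.34) + 60.938 = 339.73 kips. φR_n = 0.75 × 339.73 = 254.8 kips.
Governing: min(626.2, 430.5, 254.8) = 254.8 kips → block shear.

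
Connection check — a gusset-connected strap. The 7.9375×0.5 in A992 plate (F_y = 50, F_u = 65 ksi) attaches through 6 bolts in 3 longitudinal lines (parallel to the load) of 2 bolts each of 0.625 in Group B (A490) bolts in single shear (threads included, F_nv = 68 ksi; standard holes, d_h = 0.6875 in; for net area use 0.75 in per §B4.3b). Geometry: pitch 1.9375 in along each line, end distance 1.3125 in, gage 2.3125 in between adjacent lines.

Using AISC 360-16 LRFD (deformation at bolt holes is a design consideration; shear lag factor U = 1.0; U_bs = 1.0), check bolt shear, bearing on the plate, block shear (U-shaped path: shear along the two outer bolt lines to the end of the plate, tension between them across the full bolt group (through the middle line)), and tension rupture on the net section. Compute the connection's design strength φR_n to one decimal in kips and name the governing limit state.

Bolt shear: A_b = π(0.625)²/4 = 0.3068 in². φR_n = 0.75 × 68 × 0.3068 × 6 × 1 = 93.9 kips.
Bearing (0.5 in plate, F_u = 65 ksi): end bolts L_c = 1.3125 − 0.6875/2 = 0.96875, R_n = min(1.2×0.96875×0.5×65, 2.4×0.625×0.5×65) = 37.781 kips/bolt; interior L_c = 1.9375 − 0.6875 = 1.25, R_n = 48.75 kips/bolt. φR_n = 0.75 × (3×37.781 + 3×48.75) = 194.7 kips.
Block shear: shear path 2×[1.3125+1×1.9375] = 2×3.25 in, A_gv = 3.25, A_nv = 2×(3.25 − 1.5×0.75)×0.5 = 2.125 in²; tension across gage: (4.625 − 2×0.75)×0.5 = 1.5625 in². R_n = min(0.6×65×2.125, 0.6×50×3.25) + 1.0×65×1.5625 = min(82.875, 97.5) + 101.56 = 184.44 kips. φR_n = 0.75 × 184.44 = 138.3 kips.
Tension rupture (net): A_n = (7.9375 − 3×0.75)×0.5 = 2.8438 in² (U = 1.0, A_e = A_n). φR_n = 0.75 × 65 × 2.8438 = 138.6 kips.
Governing: min(93.9, 194.7, 138.3, 138.6) = 93.9 kips → bolt shear.

93.9 kips (bolt shear governs)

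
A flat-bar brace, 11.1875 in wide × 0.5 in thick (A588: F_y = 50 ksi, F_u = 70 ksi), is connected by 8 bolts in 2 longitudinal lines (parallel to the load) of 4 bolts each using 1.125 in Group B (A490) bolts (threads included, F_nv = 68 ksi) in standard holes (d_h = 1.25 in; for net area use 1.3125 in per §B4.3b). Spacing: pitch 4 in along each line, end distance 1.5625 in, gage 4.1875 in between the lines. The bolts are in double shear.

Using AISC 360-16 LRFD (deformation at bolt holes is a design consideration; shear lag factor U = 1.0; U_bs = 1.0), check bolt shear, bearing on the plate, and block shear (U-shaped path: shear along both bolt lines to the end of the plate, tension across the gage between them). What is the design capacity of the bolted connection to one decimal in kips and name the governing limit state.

Bolt shear: A_b = π(1.125)²/4 = 0.99402 in². φR_n = 0.75 × 68 × 0.99402 × 8 × 2 = 811.1 kips.
Bearing (0.5 in plate, F_u = 70 ksi): end bolts L_c = 1.5625 − 1.25/2 = 0.9375, R_n = min(1.2×0.9375×0.5×70, 2.4×1.125×0.5×70) = 39.375 kips/bolt; interior L_c = 4 − 1.25 = 2.75, R_n = 94.5 kips/bolt. φR_n = 0.75 × (2×39.375 + 6×94.5) = 484.3 kips.
Block shear: shear path 2×[1.5625+3×4] = 2×13.5625 in, A_gv = 13.563, A_nv = 2×(13.5625 − 3.5×1.3125)×0.5 = 8.9688 in²; tension across gage: (4.1875 − 1×1.3125)×0.5 = 1.4375 in². R_n = min(0.6×70×8.9688, 0.6×50×13.563) + 1.0×70×1.4375 = min(376.69, 406.89) + 100.63 = 477.32 kips. φR_n = 0.75 × 477.32 = 358.0 kips.
Governing: min(811.1, 484.3, 358.0) = 358.0 kips → block shear.

358.0 kips (block shear governs)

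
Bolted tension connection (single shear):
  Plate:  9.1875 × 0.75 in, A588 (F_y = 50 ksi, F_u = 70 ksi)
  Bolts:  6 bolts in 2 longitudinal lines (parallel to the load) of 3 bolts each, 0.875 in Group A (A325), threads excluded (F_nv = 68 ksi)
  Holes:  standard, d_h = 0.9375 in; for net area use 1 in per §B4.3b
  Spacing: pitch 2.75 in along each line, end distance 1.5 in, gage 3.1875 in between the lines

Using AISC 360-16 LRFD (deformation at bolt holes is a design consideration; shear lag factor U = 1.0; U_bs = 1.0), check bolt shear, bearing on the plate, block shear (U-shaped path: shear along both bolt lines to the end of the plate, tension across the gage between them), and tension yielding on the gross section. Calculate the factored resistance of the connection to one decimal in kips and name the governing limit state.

Bolt shear: A_b = π(0.875)²/4 = 0.60132 in². φR_n = 0.75 × 68 × 0.60132 × 6 × 1 = 184.0 kips.
Bearing (0.75 in plate, F_u = 70 ksi): end bolts L_c = 1.5 − 0.9375/2 = 1.03125, R_n = min(1.2×1.03125×0.75×70, 2.4×0.875×0.75×70) = 64.969 kips/bolt; interior L_c = 2.75 − 0.9375 = 1.8125, R_n = 110.25 kips/bolt. φR_n = 0.75 × (2×64.969 + 4×110.25) = 428.2 kips.
Block shear: shear path 2×[1.5+2×2.75] = 2×7 in, A_gv = 10.5, A_nv = 2×(7 − 2.5×1)×0.75 = 6.75 in²; tension across gage: (3.1875 − 1×1)×0.75 = 1.6406 in². R_n = min(0.6×70×6.75, 0.6×50×10.5) + 1.0×70×1.6406 = min(283.5, 315) + 114.84 = 398.34 kips. φR_n = 0.75 × 398.34 = 298.8 kips.
Tension yield (gross): A_g = 9.1875×0.75 = 6.8906 in². φR_n = 0.90 × 50 × 6.8906 = 310.1 kips.
Governing: min(184.0, 428.2, 298.8, 310.1) = 184.0 kips → bolt shear.

184.0 kips (bolt shear governs)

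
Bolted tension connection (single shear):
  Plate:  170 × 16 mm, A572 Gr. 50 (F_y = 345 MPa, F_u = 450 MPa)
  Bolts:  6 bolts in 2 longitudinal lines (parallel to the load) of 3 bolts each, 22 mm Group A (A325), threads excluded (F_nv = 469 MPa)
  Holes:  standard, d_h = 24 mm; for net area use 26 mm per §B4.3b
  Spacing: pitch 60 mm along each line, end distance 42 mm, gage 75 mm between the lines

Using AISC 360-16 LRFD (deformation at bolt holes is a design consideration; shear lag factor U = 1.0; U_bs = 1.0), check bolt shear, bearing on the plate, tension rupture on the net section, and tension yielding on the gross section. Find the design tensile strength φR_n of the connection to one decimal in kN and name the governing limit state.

Bolt shear: A_b = π(22)²/4 = 380.13 mm². φR_n = 0.75 × 469 × 380.13 × 6 × 1 = 802.3 kN.
Bearing (16 mm plate, F_u = 450 MPa): end bolts L_c = 42 − 24/2 = 30, R_n = min(1.2×30×16×450, 2.4×22×16×450) = 259.2 kN/bolt; interior L_c = 60 − 24 = 36, R_n = 311.04 kN/bolt. φR_n = 0.75 × (2×259.2 + 4×311.04) = 1321.9 kN.
Tension rupture (net): A_n = (170 − 2×26)×16 = 1888 mm² (U = 1.0, A_e = A_n). φR_n = 0.75 × 450 × 1888 = 637.2 kN.
Tension yield (gross): A_g = 170×16 = 2720 mm². φR_n = 0.90 × 345 × 2720 = 844.6 kN.
Governing: min(802.3, 1321.9, 637.2, 844.6) = 637.2 kN → net-section rupture.

637.2 kN (net-section rupture governs)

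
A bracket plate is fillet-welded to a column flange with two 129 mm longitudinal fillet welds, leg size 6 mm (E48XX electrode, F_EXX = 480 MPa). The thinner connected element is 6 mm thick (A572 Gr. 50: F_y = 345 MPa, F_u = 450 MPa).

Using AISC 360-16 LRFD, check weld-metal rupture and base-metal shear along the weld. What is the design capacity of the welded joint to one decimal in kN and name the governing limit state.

Weld metal: throat = 0.707×6 = 4.242 mm, L = 2×129 = 258 mm. φR_n = 0.75 × 0.6 × 480 × 4.242 × 258 = 236.4 kN.
Base metal shear (6 mm plate): yield φR_n = 1.0×0.6×345×6×258 = 320.4 kN; rupture φR_n = 0.75×0.6×450×6×258 = 313.5 kN; take 313.5 kN (rupture).
Governing: min(236.4, 313.5) = 236.4 kN → weld metal.

236.4 kN (weld metal governs)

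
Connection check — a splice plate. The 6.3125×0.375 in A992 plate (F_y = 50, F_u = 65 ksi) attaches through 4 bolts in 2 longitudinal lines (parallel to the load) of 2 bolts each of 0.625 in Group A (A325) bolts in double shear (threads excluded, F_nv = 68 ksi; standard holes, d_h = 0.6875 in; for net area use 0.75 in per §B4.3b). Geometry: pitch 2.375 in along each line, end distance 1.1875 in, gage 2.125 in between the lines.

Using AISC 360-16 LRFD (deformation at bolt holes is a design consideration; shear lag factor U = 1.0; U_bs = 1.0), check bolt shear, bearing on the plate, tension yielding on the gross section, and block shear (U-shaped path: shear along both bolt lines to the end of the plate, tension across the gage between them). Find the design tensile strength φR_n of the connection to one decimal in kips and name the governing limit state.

Bolt shear: A_b = π(0.625)²/4 = 0.3068 in². φR_n = 0.75 × 68 × 0.3068 × 4 × 2 = 125.2 kips.
Bearing (0.375 in plate, F_u = 65 ksi): end bolts L_c = 1.1875 − 0.6875/2 = 0.84375, R_n = min(1.2×0.84375×0.375×65, 2.4×0.625×0.375×65) = 24.68 kips/bolt; interior L_c = 2.375 − 0.6875 = 1.6875, R_n = 36.563 kips/bolt. φR_n = 0.75 × (2×24.68 + 2×36.563) = 91.9 kips.
Tension yield (gross): A_g = 6.3125×0.375 = 2.3672 in². φR_n = 0.90 × 50 × 2.3672 = 106.5 kips.
Block shear: shear path 2×[1.1875+1×2.375] = 2×3.5625 in, A_gv = 2.6719, A_nv = 2×(3.5625 − 1.5×0.75)×0.375 = 1.8281 in²; tension across gage: (2.125 − 1×0.75)×0.375 = 0.51563 in². R_n = min(0.6×65×1.8281, 0.6×50×2.6719) + 1.0×65×0.51563 = min(71.296, 80.157) + 33.516 = 104.81 kips. φR_n = 0.75 × 104.81 = 78.6 kips.
Governing: min(125.2, 91.9, 106.5, 78.6) = 78.6 kips → block shear.

78.6 kips (block shear governs)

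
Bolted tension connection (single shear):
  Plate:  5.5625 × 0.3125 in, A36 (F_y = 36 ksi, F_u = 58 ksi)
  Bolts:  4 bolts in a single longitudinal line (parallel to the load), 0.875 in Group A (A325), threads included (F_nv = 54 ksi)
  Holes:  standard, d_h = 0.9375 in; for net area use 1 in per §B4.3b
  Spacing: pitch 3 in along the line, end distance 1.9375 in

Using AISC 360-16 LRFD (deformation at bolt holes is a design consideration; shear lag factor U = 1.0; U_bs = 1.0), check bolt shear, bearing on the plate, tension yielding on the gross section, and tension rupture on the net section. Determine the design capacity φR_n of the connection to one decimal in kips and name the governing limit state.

56.3 kips (gross-section yield governs)

Bolt shear: A_b = π(0.875)²/4 = 0.60132 in². φR_n = 0.75 × 54 × 0.60132 × 4 × 1 = 97.4 kips.
Bearing (0.3125 in plate, F_u = 58 ksi): end bolts L_c = 1.9375 − 0.9375/2 = 1.46875, R_n = min(1.2×1.46875×0.3125×58, 2.4×0.875×0.3125×58) = 31.945 kips/bolt; interior L_c = 3 − 0.9375 = 2.0625, R_n = 38.063 kips/bolt. φR_n = 0.75 × (1×31.945 + 3×38.063) = 109.6 kips.
Tension yield (gross): A_g = 5.5625×0.3125 = 1.7383 in². φR_n = 0.90 × 36 × 1.7383 = 56.3 kips.
Tension rupture (net): A_n = (5.5625 − 1×1)×0.3125 = 1.4258 in² (U = 1.0, A_e = A_n). φR_n = 0.75 × 58 × 1.4258 = 62.0 kips.
Governing: min(97.4, 109.6, 56.3, 62.0) = 56.3 kips → gross-section yield.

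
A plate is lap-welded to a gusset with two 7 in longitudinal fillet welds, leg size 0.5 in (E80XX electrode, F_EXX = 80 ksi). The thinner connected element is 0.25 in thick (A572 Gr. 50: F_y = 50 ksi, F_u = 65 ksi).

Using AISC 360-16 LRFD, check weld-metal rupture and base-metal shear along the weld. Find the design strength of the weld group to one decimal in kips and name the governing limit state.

102.4 kips (base-metal shear governs)

Weld metal: throat = 0.707×0.5 = 0.3535 in, L = 2×7 = 14 in. φR_n = 0.75 × 0.6 × 80 × 0.3535 × 14 = 178.2 kips.
Base metal shear (0.25 in plate): yield φR_n = 1.0×0.6×50×0.25×14 = 105.0 kips; rupture φR_n = 0.75×0.6×65×0.25×14 = 102.4 kips; take 102.4 kips (rupture).
Governing: min(178.2, 102.4) = 102.4 kips → base-metal shear.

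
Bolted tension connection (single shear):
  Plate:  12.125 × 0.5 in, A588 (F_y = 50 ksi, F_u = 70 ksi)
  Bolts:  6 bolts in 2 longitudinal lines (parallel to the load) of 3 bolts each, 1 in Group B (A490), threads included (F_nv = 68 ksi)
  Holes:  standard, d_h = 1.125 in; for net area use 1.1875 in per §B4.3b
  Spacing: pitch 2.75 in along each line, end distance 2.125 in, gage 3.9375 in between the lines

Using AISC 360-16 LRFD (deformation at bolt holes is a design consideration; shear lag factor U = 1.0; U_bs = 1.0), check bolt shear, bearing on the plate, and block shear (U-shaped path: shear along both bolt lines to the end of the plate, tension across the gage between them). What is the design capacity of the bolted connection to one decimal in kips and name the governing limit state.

218.9 kips (block shear governs)

Bolt shear: A_b = π(1)²/4 = 0.7854 in². φR_n = 0.75 × 68 × 0.7854 × 6 × 1 = 240.3 kips.
Bearing (0.5 in plate, F_u = 70 ksi): end bolts L_c = 2.125 − 1.125/2 = 1.5625, R_n = min(1.2×1.5625×0.5×70, 2.4×1×0.5×70) = 65.625 kips/bolt; interior L_c = 2.75 − 1.125 = 1.625, R_n = 68.25 kips/bolt. φR_n = 0.75 × (2×65.625 + 4×68.25) = 303.2 kips.
Block shear: shear path 2×[2.125+2×2.75] = 2×7.625 in, A_gv = 7.625, A_nv = 2×(7.625 − 2.5×1.1875)×0.5 = 4.6563 in²; tension across gage: (3.9375 − 1×1.1875)×0.5 = 1.375 in². R_n = min(0.6×70×4.6563, 0.6×50×7.625) + 1.0×70×1.375 = min(195.56, 228.75) + 96.25 = 291.81 kips. φR_n = 0.75 × 291.81 = 218.9 kips.
Governing: min(240.3, 303.2, 218.9) = 218.9 kips → block shear.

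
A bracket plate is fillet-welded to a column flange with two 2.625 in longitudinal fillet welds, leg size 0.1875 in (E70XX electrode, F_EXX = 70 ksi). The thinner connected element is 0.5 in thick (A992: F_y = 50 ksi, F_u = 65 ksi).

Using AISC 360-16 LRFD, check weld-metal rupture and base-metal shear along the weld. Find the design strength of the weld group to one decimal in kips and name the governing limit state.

Weld metal: throat = 0.707×0.1875 = 0.13256 in, L = 2×2.625 = 5.25 in. φR_n = 0.75 × 0.6 × 70 × 0.13256 × 5.25 = 21.9 kips.
Base metal shear (0.5 in plate): yield φR_n = 1.0×0.6×50×0.5×5.25 = 78.8 kips; rupture φR_n = 0.75×0.6×65×0.5×5.25 = 76.8 kips; take 76.8 kips (rupture).
Governing: min(21.9, 76.8) = 21.9 kips → weld metal.

21.9 kips (weld metal governs)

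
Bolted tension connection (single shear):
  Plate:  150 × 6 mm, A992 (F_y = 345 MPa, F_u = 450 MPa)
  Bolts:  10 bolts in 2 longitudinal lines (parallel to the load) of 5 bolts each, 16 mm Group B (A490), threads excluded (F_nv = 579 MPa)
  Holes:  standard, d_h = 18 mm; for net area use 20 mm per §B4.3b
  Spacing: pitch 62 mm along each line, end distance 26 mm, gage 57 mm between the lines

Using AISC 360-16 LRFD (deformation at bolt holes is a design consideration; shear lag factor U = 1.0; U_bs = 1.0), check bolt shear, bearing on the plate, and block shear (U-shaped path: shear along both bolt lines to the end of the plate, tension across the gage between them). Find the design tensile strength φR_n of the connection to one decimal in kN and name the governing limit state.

Bolt shear: A_b = π(16)²/4 = 201.06 mm². φR_n = 0.75 × 579 × 201.06 × 10 × 1 = 873.1 kN.
Bearing (6 mm plate, F_u = 450 MPa): end bolts L_c = 26 − 18/2 = 17, R_n = min(1.2×17×6×450, 2.4×16×6×450) = 55.08 kN/bolt; interior L_c = 62 − 18 = 44, R_n = 103.68 kN/bolt. φR_n = 0.75 × (2×55.08 + 8×103.68) = 704.7 kN.
Block shear: shear path 2×[26+4×62] = 2×274 mm, A_gv = 3288, A_nv = 2×(274 − 4.5×20)×6 = 2208 mm²; tension across gage: (57 − 1×20)×6 = 222 mm². R_n = min(0.6×450×2208, 0.6×345×3288) + 1.0×450×222 = min(596.16, 680.62) + 99.9 = 696.06 kN. φR_n = 0.75 × 696.06 = 522.0 kN.
Governing: min(873.1, 704.7, 522.0) = 522.0 kN → block shear.

522.0 kN (block shear governs)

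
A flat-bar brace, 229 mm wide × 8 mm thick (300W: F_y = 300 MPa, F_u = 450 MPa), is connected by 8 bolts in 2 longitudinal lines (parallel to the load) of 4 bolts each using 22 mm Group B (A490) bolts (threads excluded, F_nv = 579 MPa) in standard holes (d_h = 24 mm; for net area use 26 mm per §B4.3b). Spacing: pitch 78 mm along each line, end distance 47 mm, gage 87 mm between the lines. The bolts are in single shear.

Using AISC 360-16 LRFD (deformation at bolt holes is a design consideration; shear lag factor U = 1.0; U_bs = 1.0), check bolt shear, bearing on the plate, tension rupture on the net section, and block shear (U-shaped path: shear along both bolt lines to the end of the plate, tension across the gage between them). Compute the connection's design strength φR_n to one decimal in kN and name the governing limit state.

Bolt shear: A_b = π(22)²/4 = 380.13 mm². φR_n = 0.75 × 579 × 380.13 × 8 × 1 = 1320.6 kN.
Bearing (8 mm plate, F_u = 450 MPa): end bolts L_c = 47 − 24/2 = 35, R_n = min(1.2×35×8×450, 2.4×22×8×450) = 151.2 kN/bolt; interior L_c = 78 − 24 = 54, R_n = 190.08 kN/bolt. φR_n = 0.75 × (2×151.2 + 6×190.08) = 1082.2 kN.
Tension rupture (net): A_n = (229 − 2×26)×8 = 1416 mm² (U = 1.0, A_e = A_n). φR_n = 0.75 × 450 × 1416 = 477.9 kN.
Block shear: shear path 2×[47+3×78] = 2×281 mm, A_gv = 4496, A_nv = 2×(281 − 3.5×26)×8 = 3040 mm²; tension across gage: (87 − 1×26)×8 = 488 mm². R_n = min(0.6×450×3040, 0.6×300×4496) + 1.0×450×488 = min(820.8, 809.28) + 219.6 = 1028.9 kN. φR_n = 0.75 × 1028.9 = 771.7 kN.
Governing: min(1320.6, 1082.2, 477.9, 771.7) = 477.9 kN → net-section rupture.

477.9 kN (net-section rupture governs)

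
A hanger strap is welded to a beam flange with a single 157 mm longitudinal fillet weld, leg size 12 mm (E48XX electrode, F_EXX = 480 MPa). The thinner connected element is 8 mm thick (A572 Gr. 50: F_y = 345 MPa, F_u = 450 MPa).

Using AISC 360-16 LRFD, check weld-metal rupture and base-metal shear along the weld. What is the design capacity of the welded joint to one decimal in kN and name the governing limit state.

254.3 kN (base-metal shear governs)

Weld metal: throat = 0.707×12 = 8.484 mm, L = 157 mm. φR_n = 0.75 × 0.6 × 480 × 8.484 × 157 = 287.7 kN.
Base metal shear (8 mm plate): yield φR_n = 1.0×0.6×345×8×157 = 260.0 kN; rupture φR_n = 0.75×0.6×450×8×157 = 254.3 kN; take 254.3 kN (rupture).
Governing: min(287.7, 254.3) = 254.3 kN → base-metal shear.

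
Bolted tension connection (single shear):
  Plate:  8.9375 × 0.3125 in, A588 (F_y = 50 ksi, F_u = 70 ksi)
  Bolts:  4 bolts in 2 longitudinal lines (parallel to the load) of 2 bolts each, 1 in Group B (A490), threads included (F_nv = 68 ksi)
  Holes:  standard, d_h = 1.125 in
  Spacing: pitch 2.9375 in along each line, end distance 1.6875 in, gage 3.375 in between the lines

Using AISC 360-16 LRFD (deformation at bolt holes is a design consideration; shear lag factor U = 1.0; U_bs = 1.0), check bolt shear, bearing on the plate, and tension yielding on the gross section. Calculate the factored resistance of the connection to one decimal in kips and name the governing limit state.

Bolt shear: A_b = π(1)²/4 = 0.7854 in². φR_n = 0.75 × 68 × 0.7854 × 4 × 1 = 160.2 kips.
Bearing (0.3125 in plate, F_u = 70 ksi): end bolts L_c = 1.6875 − 1.125/2 = 1.125, R_n = min(1.2×1.125×0.3125×70, 2.4×1×0.3125×70) = 29.531 kips/bolt; interior L_c = 2.9375 − 1.125 = 1.8125, R_n = 47.578 kips/bolt. φR_n = 0.75 × (2×29.531 + 2×47.578) = 115.7 kips.
Tension yield (gross): A_g = 8.9375×0.3125 = 2.793 in². φR_n = 0.90 × 50 × 2.793 = 125.7 kips.
Governing: min(160.2, 115.7, 125.7) = 115.7 kips → bearing.

115.7 kips (bearing governs)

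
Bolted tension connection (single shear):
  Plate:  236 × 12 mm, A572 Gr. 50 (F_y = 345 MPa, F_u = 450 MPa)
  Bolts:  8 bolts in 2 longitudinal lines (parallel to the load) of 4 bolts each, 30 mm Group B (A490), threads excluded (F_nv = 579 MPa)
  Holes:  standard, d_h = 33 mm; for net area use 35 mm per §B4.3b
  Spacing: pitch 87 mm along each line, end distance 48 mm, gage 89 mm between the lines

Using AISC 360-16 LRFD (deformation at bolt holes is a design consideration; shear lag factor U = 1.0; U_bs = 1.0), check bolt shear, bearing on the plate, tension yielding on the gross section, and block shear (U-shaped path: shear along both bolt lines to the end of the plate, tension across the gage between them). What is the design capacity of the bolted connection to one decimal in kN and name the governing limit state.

879.3 kN (gross-section yield governs)

Bolt shear: A_b = π(30)²/4 = 706.86 mm². φR_n = 0.75 × 579 × 706.86 × 8 × 1 = 2455.6 kN.
Bearing (12 mm plate, F_u = 450 MPa): end bolts L_c = 48 − 33/2 = 31.5, R_n = min(1.2×31.5×12×450, 2.4×30×12×450) = 204.12 kN/bolt; interior L_c = 87 − 33 = 54, R_n = 349.92 kN/bolt. φR_n = 0.75 × (2×204.12 + 6×349.92) = 1880.8 kN.
Tension yield (gross): A_g = 236×12 = 2832 mm². φR_n = 0.90 × 345 × 2832 = 879.3 kN.
Block shear: shear path 2×[48+3×87] = 2×309 mm, A_gv = 7416, A_nv = 2×(309 − 3.5×35)×12 = 4476 mm²; tension across gage: (89 − 1×35)×12 = 648 mm². R_n = min(0.6×450×4476, 0.6×345×7416) + 1.0×450×648 = min(1208.5, 1535.1) + 291.6 = 1500.1 kN. φR_n = 0.75 × 1500.1 = 1125.1 kN.
Governing: min(2455.6, 1880.8, 879.3, 1125.1) = 879.3 kN → gross-section yield.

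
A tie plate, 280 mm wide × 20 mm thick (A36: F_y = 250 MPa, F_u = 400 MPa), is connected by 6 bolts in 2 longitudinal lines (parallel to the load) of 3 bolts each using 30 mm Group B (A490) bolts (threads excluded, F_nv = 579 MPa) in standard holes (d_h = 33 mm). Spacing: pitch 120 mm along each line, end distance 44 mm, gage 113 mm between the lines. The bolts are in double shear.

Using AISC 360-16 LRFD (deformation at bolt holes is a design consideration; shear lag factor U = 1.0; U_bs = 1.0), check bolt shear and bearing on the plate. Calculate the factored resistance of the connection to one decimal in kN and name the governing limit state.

2124.0 kN (bearing governs)

Bolt shear: A_b = π(30)²/4 = 706.86 mm². φR_n = 0.75 × 579 × 706.86 × 6 × 2 = 3683.4 kN.
Bearing (20 mm plate, F_u = 400 MPa): end bolts L_c = 44 − 33/2 = 27.5, R_n = min(1.2×27.5×20×400, 2.4×30×20×400) = 264 kN/bolt; interior L_c = 120 − 33 = 87, R_n = 576 kN/bolt. φR_n = 0.75 × (2×264 + 4×576) = 2124.0 kN.
Governing: min(3683.4, 2124.0) = 2124.0 kN → bearing.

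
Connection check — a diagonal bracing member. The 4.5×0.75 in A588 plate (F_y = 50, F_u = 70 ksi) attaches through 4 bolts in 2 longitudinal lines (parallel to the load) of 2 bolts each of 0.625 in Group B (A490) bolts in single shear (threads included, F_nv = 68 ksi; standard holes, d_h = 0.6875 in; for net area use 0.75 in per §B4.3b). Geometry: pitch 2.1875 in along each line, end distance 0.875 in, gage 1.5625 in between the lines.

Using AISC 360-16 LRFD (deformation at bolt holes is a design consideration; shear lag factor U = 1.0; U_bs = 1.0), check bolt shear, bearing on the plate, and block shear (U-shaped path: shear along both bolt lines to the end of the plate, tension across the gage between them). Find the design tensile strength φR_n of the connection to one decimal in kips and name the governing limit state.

62.6 kips (bolt shear governs)

Bolt shear: A_b = π(0.625)²/4 = 0.3068 in². φR_n = 0.75 × 68 × 0.3068 × 4 × 1 = 62.6 kips.
Bearing (0.75 in plate, F_u = 70 ksi): end bolts L_c = 0.875 − 0.6875/2 = 0.53125, R_n = min(1.2×0.53125×0.75×70, 2.4×0.625×0.75×70) = 33.469 kips/bolt; interior L_c = 2.1875 − 0.6875 = 1.5, R_n = 78.75 kips/bolt. φR_n = 0.75 × (2×33.469 + 2×78.75) = 168.3 kips.
Block shear: shear path 2×[0.875+1×2.1875] = 2×3.0625 in, A_gv = 4.5938, A_nv = 2×(3.0625 − 1.5×0.75)×0.75 = 2.9063 in²; tension across gage: (1.5625 − 1×0.75)×0.75 = 0.60938 in². R_n = min(0.6×70×2.9063, 0.6×50×4.5938) + 1.0×70×0.60938 = min(122.06, 137.81) + 42.657 = 164.72 kips. φR_n = 0.75 × 164.72 = 123.5 kips.
Governing: min(62.6, 168.3, 123.5) = 62.6 kips → bolt shear.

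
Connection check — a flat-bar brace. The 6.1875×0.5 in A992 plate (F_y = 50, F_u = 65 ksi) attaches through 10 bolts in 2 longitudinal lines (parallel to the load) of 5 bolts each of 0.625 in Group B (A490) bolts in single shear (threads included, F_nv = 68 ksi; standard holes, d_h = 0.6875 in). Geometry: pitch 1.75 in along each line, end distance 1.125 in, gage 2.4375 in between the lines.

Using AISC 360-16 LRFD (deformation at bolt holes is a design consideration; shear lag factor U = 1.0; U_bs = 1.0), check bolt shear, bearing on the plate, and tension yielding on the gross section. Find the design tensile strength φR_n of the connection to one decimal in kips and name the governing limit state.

139.2 kips (gross-section yield governs)

Bolt shear: A_b = π(0.625)²/4 = 0.3068 in². φR_n = 0.75 × 68 × 0.3068 × 10 × 1 = 156.5 kips.
Bearing (0.5 in plate, F_u = 65 ksi): end bolts L_c = 1.125 − 0.6875/2 = 0.78125, R_n = min(1.2×0.78125×0.5×65, 2.4×0.625×0.5×65) = 30.469 kips/bolt; interior L_c = 1.75 − 0.6875 = 1.0625, R_n = 41.438 kips/bolt. φR_n = 0.75 × (2×30.469 + 8×41.438) = 294.3 kips.
Tension yield (gross): A_g = 6.1875×0.5 = 3.0938 in². φR_n = 0.90 × 50 × 3.0938 = 139.2 kips.
Governing: min(156.5, 294.3, 139.2) = 139.2 kips → gross-section yield.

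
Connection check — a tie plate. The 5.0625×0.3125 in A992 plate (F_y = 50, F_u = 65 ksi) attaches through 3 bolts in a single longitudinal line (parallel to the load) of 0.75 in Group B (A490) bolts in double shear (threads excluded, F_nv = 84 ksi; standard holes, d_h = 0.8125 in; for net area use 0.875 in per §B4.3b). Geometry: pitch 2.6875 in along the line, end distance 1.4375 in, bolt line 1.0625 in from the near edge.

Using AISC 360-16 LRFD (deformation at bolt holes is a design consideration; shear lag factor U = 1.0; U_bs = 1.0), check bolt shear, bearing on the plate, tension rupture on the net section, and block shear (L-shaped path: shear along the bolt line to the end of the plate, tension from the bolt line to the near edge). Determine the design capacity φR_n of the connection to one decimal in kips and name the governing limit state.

51.8 kips (block shear governs)

Bolt shear: A_b = π(0.75)²/4 = 0.44179 in². φR_n = 0.75 × 84 × 0.44179 × 3 × 2 = 167.0 kips.
Bearing (0.3125 in plate, F_u = 65 ksi): end bolts L_c = 1.4375 − 0.8125/2 = 1.03125, R_n = min(1.2×1.03125×0.3125×65, 2.4×0.75×0.3125×65) = 25.137 kips/bolt; interior L_c = 2.6875 − 0.8125 = 1.875, R_n = 36.563 kips/bolt. φR_n = 0.75 × (1×25.137 + 2×36.563) = 73.7 kips.
Tension rupture (net): A_n = (5.0625 − 1×0.875)×0.3125 = 1.3086 in² (U = 1.0, A_e = A_n). φR_n = 0.75 × 65 × 1.3086 = 63.8 kips.
Block shear: shear path 1×[1.4375+2×2.6875] = 1×6.8125 in, A_gv = 2.1289, A_nv = 1×(6.8125 − 2.5×0.875)×0.3125 = 1.4453 in²; tension to near edge: (1.0625 − 0.5×0.875)×0.3125 = 0.19531 in². R_n = min(0.6×65×1.4453, 0.6×50×2.1289) + 1.0×65×0.19531 = min(56.367, 63.867) + 12.695 = 69.062 kips. φR_n = 0.75 × 69.062 = 51.8 kips.
Governing: min(167.0, 73.7, 63.8, 51.8) = 51.8 kips → block shear.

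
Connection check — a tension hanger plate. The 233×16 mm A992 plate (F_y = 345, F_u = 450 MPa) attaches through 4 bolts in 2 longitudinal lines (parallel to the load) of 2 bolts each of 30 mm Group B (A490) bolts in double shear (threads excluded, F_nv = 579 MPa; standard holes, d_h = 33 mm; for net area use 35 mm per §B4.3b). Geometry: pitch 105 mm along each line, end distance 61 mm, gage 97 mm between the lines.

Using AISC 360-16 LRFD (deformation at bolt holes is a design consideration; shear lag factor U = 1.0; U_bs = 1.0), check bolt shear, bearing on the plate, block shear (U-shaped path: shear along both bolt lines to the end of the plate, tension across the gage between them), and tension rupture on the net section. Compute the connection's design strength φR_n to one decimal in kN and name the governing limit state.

880.2 kN (net-section rupture governs)

Bolt shear: A_b = π(30)²/4 = 706.86 mm². φR_n = 0.75 × 579 × 706.86 × 4 × 2 = 2455.6 kN.
Bearing (16 mm plate, F_u = 450 MPa): end bolts L_c = 61 − 33/2 = 44.5, R_n = min(1.2×44.5×16×450, 2.4×30×16×450) = 384.48 kN/bolt; interior L_c = 105 − 33 = 72, R_n = 518.4 kN/bolt. φR_n = 0.75 × (2×384.48 + 2×518.4) = 1354.3 kN.
Block shear: shear path 2×[61+1×105] = 2×166 mm, A_gv = 5312, A_nv = 2×(166 − 1.5×35)×16 = 3632 mm²; tension across gage: (97 − 1×35)×16 = 992 mm². R_n = min(0.6×450×3632, 0.6×345×5312) + 1.0×450×992 = min(980.64, 1099.6) + 446.4 = 1427 kN. φR_n = 0.75 × 1427 = 1070.3 kN.
Tension rupture (net): A_n = (233 − 2×35)×16 = 2608 mm² (U = 1.0, A_e = A_n). φR_n = 0.75 × 450 × 2608 = 880.2 kN.
Governing: min(2455.6, 1354.3, 1070.3, 880.2) = 880.2 kN → net-section rupture.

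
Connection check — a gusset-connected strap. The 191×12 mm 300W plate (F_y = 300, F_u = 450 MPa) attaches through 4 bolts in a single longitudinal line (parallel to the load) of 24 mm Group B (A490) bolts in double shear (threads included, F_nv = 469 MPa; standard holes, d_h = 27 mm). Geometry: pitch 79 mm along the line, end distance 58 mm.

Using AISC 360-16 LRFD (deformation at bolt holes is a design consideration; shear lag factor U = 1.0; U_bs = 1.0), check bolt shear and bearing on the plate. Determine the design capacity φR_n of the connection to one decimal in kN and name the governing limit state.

916.1 kN (bearing governs)

Bolt shear: A_b = π(24)²/4 = 452.39 mm². φR_n = 0.75 × 469 × 452.39 × 4 × 2 = 1273.0 kN.
Bearing (12 mm plate, F_u = 450 MPa): end bolts L_c = 58 − 27/2 = 44.5, R_n = min(1.2×44.5×12×450, 2.4×24×12×450) = 288.36 kN/bolt; interior L_c = 79 − 27 = 52, R_n = 311.04 kN/bolt. φR_n = 0.75 × (1×288.36 + 3×311.04) = 916.1 kN.
Governing: min(1273.0, 916.1) = 916.1 kN → bearing.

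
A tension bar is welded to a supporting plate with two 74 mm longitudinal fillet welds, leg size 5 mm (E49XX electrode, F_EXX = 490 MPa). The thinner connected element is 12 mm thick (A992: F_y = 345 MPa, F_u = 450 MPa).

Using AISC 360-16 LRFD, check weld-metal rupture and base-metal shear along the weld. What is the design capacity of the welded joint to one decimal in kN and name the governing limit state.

Weld metal: throat = 0.707×5 = 3.535 mm, L = 2×74 = 148 mm. φR_n = 0.75 × 0.6 × 490 × 3.535 × 148 = 115.4 kN.
Base metal shear (12 mm plate): yield φR_n = 1.0×0.6×345×12×148 = 367.6 kN; rupture φR_n = 0.75×0.6×450×12×148 = 359.6 kN; take 359.6 kN (rupture).
Governing: min(115.4, 359.6) = 115.4 kN → weld metal.

115.4 kN (weld metal governs)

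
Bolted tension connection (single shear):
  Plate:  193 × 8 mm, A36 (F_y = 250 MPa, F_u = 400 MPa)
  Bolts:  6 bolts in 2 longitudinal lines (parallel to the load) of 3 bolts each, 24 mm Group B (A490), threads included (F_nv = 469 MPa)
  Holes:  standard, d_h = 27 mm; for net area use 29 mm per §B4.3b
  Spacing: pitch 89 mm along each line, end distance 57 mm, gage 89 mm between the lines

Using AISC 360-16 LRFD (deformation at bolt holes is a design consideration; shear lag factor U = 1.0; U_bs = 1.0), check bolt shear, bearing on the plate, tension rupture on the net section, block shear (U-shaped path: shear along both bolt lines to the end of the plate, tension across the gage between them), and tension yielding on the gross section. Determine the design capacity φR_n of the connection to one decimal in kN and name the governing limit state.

Bolt shear: A_b = π(24)²/4 = 452.39 mm². φR_n = 0.75 × 469 × 452.39 × 6 × 1 = 954.8 kN.
Bearing (8 mm plate, F_u = 400 MPa): end bolts L_c = 57 − 27/2 = 43.5, R_n = min(1.2×43.5×8×400, 2.4×24×8×400) = 167.04 kN/bolt; interior L_c = 89 − 27 = 62, R_n = 184.32 kN/bolt. φR_n = 0.75 × (2×167.04 + 4×184.32) = 803.5 kN.
Tension rupture (net): A_n = (193 − 2×29)×8 = 1080 mm² (U = 1.0, A_e = A_n). φR_n = 0.75 × 400 × 1080 = 324.0 kN.
Block shear: shear path 2×[57+2×89] = 2×235 mm, A_gv = 3760, A_nv = 2×(235 − 2.5×29)×8 = 2600 mm²; tension across gage: (89 − 1×29)×8 = 480 mm². R_n = min(0.6×400×2600, 0.6×250×3760) + 1.0×400×480 = min(624, 564) + 192 = 756 kN. φR_n = 0.75 × 756 = 567.0 kN.
Tension yield (gross): A_g = 193×8 = 1544 mm². φR_n = 0.90 × 250 × 1544 = 347.4 kN.
Governing: min(954.8, 803.5, 324.0, 567.0, 347.4) = 324.0 kN → net-section rupture.

324.0 kN (net-section rupture governs)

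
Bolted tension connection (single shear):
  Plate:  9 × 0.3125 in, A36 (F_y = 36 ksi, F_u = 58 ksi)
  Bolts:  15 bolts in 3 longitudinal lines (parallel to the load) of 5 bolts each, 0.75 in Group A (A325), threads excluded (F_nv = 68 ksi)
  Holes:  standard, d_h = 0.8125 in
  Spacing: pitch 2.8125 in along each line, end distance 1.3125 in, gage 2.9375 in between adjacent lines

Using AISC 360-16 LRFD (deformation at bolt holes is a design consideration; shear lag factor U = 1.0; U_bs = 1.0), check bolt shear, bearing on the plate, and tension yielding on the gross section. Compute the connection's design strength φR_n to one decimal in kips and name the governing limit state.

91.1 kips (gross-section yield governs)

Bolt shear: A_b = π(0.75)²/4 = 0.44179 in². φR_n = 0.75 × 68 × 0.44179 × 15 × 1 = 338.0 kips.
Bearing (0.3125 in plate, F_u = 58 ksi): end bolts L_c = 1.3125 − 0.8125/2 = 0.90625, R_n = min(1.2×0.90625×0.3125×58, 2.4×0.75×0.3125×58) = 19.711 kips/bolt; interior L_c = 2.8125 − 0.8125 = 2, R_n = 32.625 kips/bolt. φR_n = 0.75 × (3×19.711 + 12×32.625) = 338.0 kips.
Tension yield (gross): A_g = 9×0.3125 = 2.8125 in². φR_n = 0.90 × 36 × 2.8125 = 91.1 kips.
Governing: min(338.0, 338.0, 91.1) = 91.1 kips → gross-section yield.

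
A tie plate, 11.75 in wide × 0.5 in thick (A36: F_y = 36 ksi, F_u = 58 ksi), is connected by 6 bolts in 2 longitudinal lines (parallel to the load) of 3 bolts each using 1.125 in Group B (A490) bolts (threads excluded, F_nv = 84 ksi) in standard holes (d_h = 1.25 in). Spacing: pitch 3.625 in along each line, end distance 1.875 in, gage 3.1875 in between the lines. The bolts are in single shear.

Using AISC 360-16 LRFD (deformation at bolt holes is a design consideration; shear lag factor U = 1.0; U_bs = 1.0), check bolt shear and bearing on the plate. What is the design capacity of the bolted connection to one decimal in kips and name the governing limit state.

Bolt shear: A_b = π(1.125)²/4 = 0.99402 in². φR_n = 0.75 × 84 × 0.99402 × 6 × 1 = 375.7 kips.
Bearing (0.5 in plate, F_u = 58 ksi): end bolts L_c = 1.875 − 1.25/2 = 1.25, R_n = min(1.2×1.25×0.5×58, 2.4×1.125×0.5×58) = 43.5 kips/bolt; interior L_c = 3.625 − 1.25 = 2.375, R_n = 78.3 kips/bolt. φR_n = 0.75 × (2×43.5 + 4×78.3) = 300.2 kips.
Governing: min(375.7, 300.2) = 300.2 kips → bearing.

300.2 kips (bearing governs)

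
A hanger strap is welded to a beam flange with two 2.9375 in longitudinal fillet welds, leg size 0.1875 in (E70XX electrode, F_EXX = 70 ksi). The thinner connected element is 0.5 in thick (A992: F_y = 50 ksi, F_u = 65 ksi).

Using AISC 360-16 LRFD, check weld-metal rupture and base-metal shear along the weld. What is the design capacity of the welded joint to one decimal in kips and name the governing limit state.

Weld metal: throat = 0.707×0.1875 = 0.13256 in, L = 2×2.9375 = 5.875 in. φR_n = 0.75 × 0.6 × 70 × 0.13256 × 5.875 = 24.5 kips.
Base metal shear (0.5 in plate): yield φR_n = 1.0×0.6×50×0.5×5.875 = 88.1 kips; rupture φR_n = 0.75×0.6×65×0.5×5.875 = 85.9 kips; take 85.9 kips (rupture).
Governing: min(24.5, 85.9) = 24.5 kips → weld metal.

24.5 kips (weld metal governs)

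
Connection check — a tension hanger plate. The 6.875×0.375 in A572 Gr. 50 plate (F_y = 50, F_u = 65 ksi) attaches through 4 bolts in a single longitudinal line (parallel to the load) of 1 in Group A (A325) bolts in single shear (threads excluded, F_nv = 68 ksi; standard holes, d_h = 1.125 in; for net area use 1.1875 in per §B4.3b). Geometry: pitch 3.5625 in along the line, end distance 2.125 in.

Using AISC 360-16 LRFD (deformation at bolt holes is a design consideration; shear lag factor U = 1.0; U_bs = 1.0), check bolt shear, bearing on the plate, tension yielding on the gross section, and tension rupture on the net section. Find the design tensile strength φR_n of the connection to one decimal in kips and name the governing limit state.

104.0 kips (net-section rupture governs)

Bolt shear: A_b = π(1)²/4 = 0.7854 in². φR_n = 0.75 × 68 × 0.7854 × 4 × 1 = 160.2 kips.
Bearing (0.375 in plate, F_u = 65 ksi): end bolts L_c = 2.125 − 1.125/2 = 1.5625, R_n = min(1.2×1.5625×0.375×65, 2.4×1×0.375×65) = 45.703 kips/bolt; interior L_c = 3.5625 − 1.125 = 2.4375, R_n = 58.5 kips/bolt. φR_n = 0.75 × (1×45.703 + 3×58.5) = 165.9 kips.
Tension yield (gross): A_g = 6.875×0.375 = 2.5781 in². φR_n = 0.90 × 50 × 2.5781 = 116.0 kips.
Tension rupture (net): A_n = (6.875 − 1×1.1875)×0.375 = 2.1328 in² (U = 1.0, A_e = A_n). φR_n = 0.75 × 65 × 2.1328 = 104.0 kips.
Governing: min(160.2, 165.9, 116.0, 104.0) = 104.0 kips → net-section rupture.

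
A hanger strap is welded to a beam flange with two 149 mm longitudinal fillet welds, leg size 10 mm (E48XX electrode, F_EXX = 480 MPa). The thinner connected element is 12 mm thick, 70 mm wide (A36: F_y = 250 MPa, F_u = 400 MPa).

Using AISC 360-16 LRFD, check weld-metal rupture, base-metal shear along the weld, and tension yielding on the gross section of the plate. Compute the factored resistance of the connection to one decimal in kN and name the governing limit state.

189.0 kN (gross-section yield governs)

Weld metal: throat = 0.707×10 = 7.07 mm, L = 2×149 = 298 mm. φR_n = 0.75 × 0.6 × 480 × 7.07 × 298 = 455.1 kN.
Base metal shear (12 mm plate): yield φR_n = 1.0×0.6×250×12×298 = 536.4 kN; rupture φR_n = 0.75×0.6×400×12×298 = 643.7 kN; take 536.4 kN (yield).
Tension yield (gross): A_g = 70×12 = 840 mm². φR_n = 0.90 × 250 × 840 = 189.0 kN.
Governing: min(455.1, 536.4, 189.0) = 189.0 kN → gross-section yield.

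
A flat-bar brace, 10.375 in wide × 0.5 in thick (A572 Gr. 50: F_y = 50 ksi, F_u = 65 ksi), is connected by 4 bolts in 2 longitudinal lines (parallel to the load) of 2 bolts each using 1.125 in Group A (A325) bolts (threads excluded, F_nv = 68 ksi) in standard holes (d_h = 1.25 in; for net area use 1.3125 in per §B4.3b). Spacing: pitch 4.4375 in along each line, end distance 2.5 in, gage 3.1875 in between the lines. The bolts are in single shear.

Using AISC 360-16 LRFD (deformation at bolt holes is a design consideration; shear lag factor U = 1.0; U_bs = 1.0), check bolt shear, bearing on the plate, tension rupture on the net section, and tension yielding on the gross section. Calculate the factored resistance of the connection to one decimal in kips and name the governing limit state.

188.9 kips (net-section rupture governs)

Bolt shear: A_b = π(1.125)²/4 = 0.99402 in². φR_n = 0.75 × 68 × 0.99402 × 4 × 1 = 202.8 kips.
Bearing (0.5 in plate, F_u = 65 ksi): end bolts L_c = 2.5 − 1.25/2 = 1.875, R_n = min(1.2×1.875×0.5×65, 2.4×1.125×0.5×65) = 73.125 kips/bolt; interior L_c = 4.4375 − 1.25 = 3.1875, R_n = 87.75 kips/bolt. φR_n = 0.75 × (2×73.125 + 2×87.75) = 241.3 kips.
Tension rupture (net): A_n = (10.375 − 2×1.3125)×0.5 = 3.875 in² (U = 1.0, A_e = A_n). φR_n = 0.75 × 65 × 3.875 = 188.9 kips.
Tension yield (gross): A_g = 10.375×0.5 = 5.1875 in². φR_n = 0.90 × 50 × 5.1875 = 233.4 kips.
Governing: min(202.8, 241.3, 188.9, 233.4) = 188.9 kips → net-section rupture.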